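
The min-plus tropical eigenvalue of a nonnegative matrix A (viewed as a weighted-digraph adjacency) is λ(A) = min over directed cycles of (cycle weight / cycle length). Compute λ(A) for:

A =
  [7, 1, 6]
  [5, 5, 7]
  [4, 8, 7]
λ(A) = 3

Enumerate directed cycles and compute their means (weight / length). Sample:
  cycle 0 → 0: weight = 7, length = 1, mean = 7/1 ≈ 7.000
  cycle 1 → 1: weight = 5, length = 1, mean = 5/1 ≈ 5.000
  cycle 2 → 2: weight = 7, length = 1, mean = 7/1 ≈ 7.000
  cycle 0 → 1 → 0: weight = 6, length = 2, mean = 6/2 ≈ 3.000
  cycle 0 → 2 → 0: weight = 10, length = 2, mean = 10/2 ≈ 5.000
  cycle 1 → 0 → 1: weight = 6, length = 2, mean = 6/2 ≈ 3.000
Minimum mean = 3.000, attained e.g. along the cycle 0 → 1 → 0 with weight 6 and length 2. So λ(A) = 6/2 = 3.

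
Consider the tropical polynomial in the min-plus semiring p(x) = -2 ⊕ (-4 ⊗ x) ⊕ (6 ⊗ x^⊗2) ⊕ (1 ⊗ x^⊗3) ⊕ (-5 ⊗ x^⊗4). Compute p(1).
p(1) = -3

A tropical monomial a ⊗ x^⊗i evaluates to a + i · x. Evaluating each term at x = 1:
  Term 0 contributes -2 + 0 · 1 = -2
  Term 1 contributes -4 + 1 · 1 = -3
  Term 2 contributes 6 + 2 · 1 = 8
  Term 3 contributes 1 + 3 · 1 = 4
  Term 4 contributes -5 + 4 · 1 = -1
p(1) = ⊕ of these = min[-2, -3, 8, 4, -1] = -3.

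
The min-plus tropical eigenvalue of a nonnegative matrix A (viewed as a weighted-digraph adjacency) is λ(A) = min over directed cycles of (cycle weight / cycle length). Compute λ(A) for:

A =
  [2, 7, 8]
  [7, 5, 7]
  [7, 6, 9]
λ(A) = 2

Enumerate directed cycles and compute their means (weight / length). Sample:
  cycle 0 → 0: weight = 2, length = 1, mean = 2/1 ≈ 2.000
  cycle 1 → 1: weight = 5, length = 1, mean = 5/1 ≈ 5.000
  cycle 2 → 2: weight = 9, length = 1, mean = 9/1 ≈ 9.000
  cycle 0 → 1 → 0: weight = 14, length = 2, mean = 14/2 ≈ 7.000
  cycle 0 → 2 → 0: weight = 15, length = 2, mean = 15/2 ≈ 7.500
  cycle 1 → 0 → 1: weight = 14, length = 2, mean = 14/2 ≈ 7.000
Minimum mean = 2.000, attained e.g. along the cycle 0 → 0 with weight 2 and length 1. So λ(A) = 2/1 = 2.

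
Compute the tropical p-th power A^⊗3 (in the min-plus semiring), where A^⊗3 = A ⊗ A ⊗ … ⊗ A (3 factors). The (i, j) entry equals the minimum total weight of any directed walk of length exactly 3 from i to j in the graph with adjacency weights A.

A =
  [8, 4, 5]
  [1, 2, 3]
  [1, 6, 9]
A^⊗3 =
  [7, 8, 9]
  [5, 6, 7]
  [6, 7, 8]

Each entry (A^⊗3)_ij equals the minimum over all length-3 walks i = v_0 → v_1 → … → v_3 = j of Σ_t A[v_t][v_{t+1}]. For example, for (i, j) = (0, 2) we minimise over 9 possible intermediate vertex sequences; the minimum is 9, attained along the walk 0 → 1 → 1 → 2.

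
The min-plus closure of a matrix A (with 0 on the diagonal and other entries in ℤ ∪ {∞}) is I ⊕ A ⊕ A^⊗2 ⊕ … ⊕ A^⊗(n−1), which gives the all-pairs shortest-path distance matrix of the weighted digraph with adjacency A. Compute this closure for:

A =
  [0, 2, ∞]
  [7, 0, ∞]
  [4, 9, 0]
Closure =
  [0, 2, ∞]
  [7, 0, ∞]
  [4, 6, 0]

This is the Floyd-Warshall all-pairs shortest-path computation. For each intermediate vertex k = 0, 1, …, 2, update dist[i][j] ← min(dist[i][j], dist[i][k] + dist[k][j]). The final matrix gives, for each (i, j), the minimum total weight of any directed path from i to j (possibly empty when i = j).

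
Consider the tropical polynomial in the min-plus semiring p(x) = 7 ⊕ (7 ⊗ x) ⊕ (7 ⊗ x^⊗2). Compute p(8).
p(8) = 7

A tropical monomial a ⊗ x^⊗i evaluates to a + i · x. Evaluating each term at x = 8:
  Term 0 contributes 7 + 0 · 8 = 7
  Term 1 contributes 7 + 1 · 8 = 15
  Term 2 contributes 7 + 2 · 8 = 23
p(8) = ⊕ of these = min[7, 15, 23] = 7.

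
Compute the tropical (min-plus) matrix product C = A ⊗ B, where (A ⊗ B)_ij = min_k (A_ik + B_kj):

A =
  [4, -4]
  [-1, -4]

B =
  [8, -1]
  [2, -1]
A ⊗ B =
  [-2, -5]
  [-2, -5]

Apply the min-plus product entry-by-entry:
  C[0][0] = min over k of (A[0][0] + B[0][0] = 4 + 8 = 12, A[0][1] + B[1][0] = -4 + 2 = -2) = -2 (attained at k = 1)
  C[0][1] = min over k of (A[0][0] + B[0][1] = 4 + -1 = 3, A[0][1] + B[1][1] = -4 + -1 = -5) = -5 (attained at k = 1)
  C[1][0] = min over k of (A[1][0] + B[0][0] = -1 + 8 = 7, A[1][1] + B[1][0] = -4 + 2 = -2) = -2 (attained at k = 1)
  C[1][1] = min over k of (A[1][0] + B[0][1] = -1 + -1 = -2, A[1][1] + B[1][1] = -4 + -1 = -5) = -5 (attained at k = 1)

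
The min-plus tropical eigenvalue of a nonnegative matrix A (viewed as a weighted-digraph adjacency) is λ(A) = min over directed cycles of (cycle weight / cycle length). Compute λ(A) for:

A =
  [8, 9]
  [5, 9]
λ(A) = 7

Enumerate directed cycles and compute their means (weight / length). Sample:
  cycle 0 → 0: weight = 8, length = 1, mean = 8/1 ≈ 8.000
  cycle 1 → 1: weight = 9, length = 1, mean = 9/1 ≈ 9.000
  cycle 0 → 1 → 0: weight = 14, length = 2, mean = 14/2 ≈ 7.000
  cycle 1 → 0 → 1: weight = 14, length = 2, mean = 14/2 ≈ 7.000
Minimum mean = 7.000, attained e.g. along the cycle 0 → 1 → 0 with weight 14 and length 2. So λ(A) = 14/2 = 7.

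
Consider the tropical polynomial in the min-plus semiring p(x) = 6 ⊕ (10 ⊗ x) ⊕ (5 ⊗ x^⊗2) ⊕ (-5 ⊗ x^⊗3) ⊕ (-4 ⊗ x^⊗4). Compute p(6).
p(6) = 6

A tropical monomial a ⊗ x^⊗i evaluates to a + i · x. Evaluating each term at x = 6:
  Term 0 contributes 6 + 0 · 6 = 6
  Term 1 contributes 10 + 1 · 6 = 16
  Term 2 contributes 5 + 2 · 6 = 17
  Term 3 contributes -5 + 3 · 6 = 13
  Term 4 contributes -4 + 4 · 6 = 20
p(6) = ⊕ of these = min[6, 16, 17, 13, 20] = 6.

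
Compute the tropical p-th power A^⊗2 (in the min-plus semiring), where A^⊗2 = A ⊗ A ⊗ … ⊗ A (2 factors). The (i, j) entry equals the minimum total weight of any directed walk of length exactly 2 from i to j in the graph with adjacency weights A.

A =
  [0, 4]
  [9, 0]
A^⊗2 =
  [0, 4]
  [9, 0]

Each entry (A^⊗2)_ij equals the minimum over all length-2 walks i = v_0 → v_1 → … → v_2 = j of Σ_t A[v_t][v_{t+1}]. For example, for (i, j) = (0, 1) we minimise over 2 possible intermediate vertex sequences; the minimum is 4, attained along the walk 0 → 0 → 1.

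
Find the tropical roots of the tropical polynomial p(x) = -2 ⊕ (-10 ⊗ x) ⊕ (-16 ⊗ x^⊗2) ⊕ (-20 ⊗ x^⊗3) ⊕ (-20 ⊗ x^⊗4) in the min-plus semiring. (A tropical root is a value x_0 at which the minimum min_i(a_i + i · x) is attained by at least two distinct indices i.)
Roots: {0, 4, 6, 8}

Each tropical root is a break point of the lower envelope of the lines y = a_i + i · x (there are 5 lines, with slopes 0, 1, ..., 4). Only the lines that attain the minimum somewhere contribute to roots; other lines are dominated. Here the surviving (envelope) indices are i = 4, i = 3, i = 2, i = 1, i = 0.
Intersections between consecutive envelope lines give the roots: for adjacent envelope indices i < j the intersection is x = (a_i − a_j) / (j − i). Reading off the sorted break points: {0, 4, 6, 8}.
Verification: at each break x_0, at least two indices attain the minimum of min_i(a_i + i · x_0).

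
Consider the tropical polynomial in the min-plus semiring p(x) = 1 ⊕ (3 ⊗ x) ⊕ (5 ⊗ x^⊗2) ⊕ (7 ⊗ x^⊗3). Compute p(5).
p(5) = 1

A tropical monomial a ⊗ x^⊗i evaluates to a + i · x. Evaluating each term at x = 5:
  Term 0 contributes 1 + 0 · 5 = 1
  Term 1 contributes 3 + 1 · 5 = 8
  Term 2 contributes 5 + 2 · 5 = 15
  Term 3 contributes 7 + 3 · 5 = 22
p(5) = ⊕ of these = min[1, 8, 15, 22] = 1.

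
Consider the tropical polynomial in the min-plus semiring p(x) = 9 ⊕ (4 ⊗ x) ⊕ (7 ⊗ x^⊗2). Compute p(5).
p(5) = 9

A tropical monomial a ⊗ x^⊗i evaluates to a + i · x. Evaluating each term at x = 5:
  Term 0 contributes 9 + 0 · 5 = 9
  Term 1 contributes 4 + 1 · 5 = 9
  Term 2 contributes 7 + 2 · 5 = 17
p(5) = ⊕ of these = min[9, 9, 17] = 9.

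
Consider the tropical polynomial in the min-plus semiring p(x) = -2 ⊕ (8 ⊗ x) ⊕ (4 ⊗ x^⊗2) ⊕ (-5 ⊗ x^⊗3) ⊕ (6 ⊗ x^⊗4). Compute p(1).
p(1) = -2

A tropical monomial a ⊗ x^⊗i evaluates to a + i · x. Evaluating each term at x = 1:
  Term 0 contributes -2 + 0 · 1 = -2
  Term 1 contributes 8 + 1 · 1 = 9
  Term 2 contributes 4 + 2 · 1 = 6
  Term 3 contributes -5 + 3 · 1 = -2
  Term 4 contributes 6 + 4 · 1 = 10
p(1) = ⊕ of these = min[-2, 9, 6, -2, 10] = -2.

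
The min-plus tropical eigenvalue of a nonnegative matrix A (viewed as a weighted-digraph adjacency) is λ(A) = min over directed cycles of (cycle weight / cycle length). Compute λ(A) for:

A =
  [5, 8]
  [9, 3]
λ(A) = 3

Enumerate directed cycles and compute their means (weight / length). Sample:
  cycle 0 → 0: weight = 5, length = 1, mean = 5/1 ≈ 5.000
  cycle 1 → 1: weight = 3, length = 1, mean = 3/1 ≈ 3.000
  cycle 0 → 1 → 0: weight = 17, length = 2, mean = 17/2 ≈ 8.500
  cycle 1 → 0 → 1: weight = 17, length = 2, mean = 17/2 ≈ 8.500
Minimum mean = 3.000, attained e.g. along the cycle 1 → 1 with weight 3 and length 1. So λ(A) = 3/1 = 3.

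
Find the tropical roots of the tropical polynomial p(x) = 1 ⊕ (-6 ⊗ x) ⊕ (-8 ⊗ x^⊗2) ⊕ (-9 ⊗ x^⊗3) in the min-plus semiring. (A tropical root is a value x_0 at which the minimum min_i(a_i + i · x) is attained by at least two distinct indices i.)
Roots: {1, 2, 7}

Each tropical root is a break point of the lower envelope of the lines y = a_i + i · x (there are 4 lines, with slopes 0, 1, ..., 3). Only the lines that attain the minimum somewhere contribute to roots; other lines are dominated. Here the surviving (envelope) indices are i = 3, i = 2, i = 1, i = 0.
Intersections between consecutive envelope lines give the roots: for adjacent envelope indices i < j the intersection is x = (a_i − a_j) / (j − i). Reading off the sorted break points: {1, 2, 7}.
Verification: at each break x_0, at least two indices attain the minimum of min_i(a_i + i · x_0).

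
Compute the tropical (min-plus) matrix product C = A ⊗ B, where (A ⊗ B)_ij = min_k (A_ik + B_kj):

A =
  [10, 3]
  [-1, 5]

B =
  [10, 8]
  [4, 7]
A ⊗ B =
  [7, 10]
  [9, 7]

Apply the min-plus product entry-by-entry:
  C[0][0] = min over k of (A[0][0] + B[0][0] = 10 + 10 = 20, A[0][1] + B[1][0] = 3 + 4 = 7) = 7 (attained at k = 1)
  C[0][1] = min over k of (A[0][0] + B[0][1] = 10 + 8 = 18, A[0][1] + B[1][1] = 3 + 7 = 10) = 10 (attained at k = 1)
  C[1][0] = min over k of (A[1][0] + B[0][0] = -1 + 10 = 9, A[1][1] + B[1][0] = 5 + 4 = 9) = 9 (attained at k = 0)
  C[1][1] = min over k of (A[1][0] + B[0][1] = -1 + 8 = 7, A[1][1] + B[1][1] = 5 + 7 = 12) = 7 (attained at k = 0)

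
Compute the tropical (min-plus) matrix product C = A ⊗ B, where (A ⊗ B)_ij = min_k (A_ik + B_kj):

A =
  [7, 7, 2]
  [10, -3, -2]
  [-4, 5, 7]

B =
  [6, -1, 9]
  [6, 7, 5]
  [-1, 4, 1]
A ⊗ B =
  [1, 6, 3]
  [-3, 2, -1]
  [2, -5, 5]

Apply the min-plus product entry-by-entry:
  C[0][0] = min over k of (A[0][0] + B[0][0] = 7 + 6 = 13, A[0][1] + B[1][0] = 7 + 6 = 13, A[0][2] + B[2][0] = 2 + -1 = 1) = 1 (attained at k = 2)
  C[0][1] = min over k of (A[0][0] + B[0][1] = 7 + -1 = 6, A[0][1] + B[1][1] = 7 + 7 = 14, A[0][2] + B[2][1] = 2 + 4 = 6) = 6 (attained at k = 0)
  C[0][2] = min over k of (A[0][0] + B[0][2] = 7 + 9 = 16, A[0][1] + B[1][2] = 7 + 5 = 12, A[0][2] + B[2][2] = 2 + 1 = 3) = 3 (attained at k = 2)
  C[1][0] = min over k of (A[1][0] + B[0][0] = 10 + 6 = 16, A[1][1] + B[1][0] = -3 + 6 = 3, A[1][2] + B[2][0] = -2 + -1 = -3) = -3 (attained at k = 2)
  C[1][1] = min over k of (A[1][0] + B[0][1] = 10 + -1 = 9, A[1][1] + B[1][1] = -3 + 7 = 4, A[1][2] + B[2][1] = -2 + 4 = 2) = 2 (attained at k = 2)
  C[1][2] = min over k of (A[1][0] + B[0][2] = 10 + 9 = 19, A[1][1] + B[1][2] = -3 + 5 = 2, A[1][2] + B[2][2] = -2 + 1 = -1) = -1 (attained at k = 2)
  C[2][0] = min over k of (A[2][0] + B[0][0] = -4 + 6 = 2, A[2][1] + B[1][0] = 5 + 6 = 11, A[2][2] + B[2][0] = 7 + -1 = 6) = 2 (attained at k = 0)
  C[2][1] = min over k of (A[2][0] + B[0][1] = -4 + -1 = -5, A[2][1] + B[1][1] = 5 + 7 = 12, A[2][2] + B[2][1] = 7 + 4 = 11) = -5 (attained at k = 0)
  C[2][2] = min over k of (A[2][0] + B[0][2] = -4 + 9 = 5, A[2][1] + B[1][2] = 5 + 5 = 10, A[2][2] + B[2][2] = 7 + 1 = 8) = 5 (attained at k = 0)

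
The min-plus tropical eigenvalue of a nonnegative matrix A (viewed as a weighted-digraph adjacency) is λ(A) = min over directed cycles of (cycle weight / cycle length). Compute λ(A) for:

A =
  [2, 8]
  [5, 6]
λ(A) = 2

Enumerate directed cycles and compute their means (weight / length). Sample:
  cycle 0 → 0: weight = 2, length = 1, mean = 2/1 ≈ 2.000
  cycle 1 → 1: weight = 6, length = 1, mean = 6/1 ≈ 6.000
  cycle 0 → 1 → 0: weight = 13, length = 2, mean = 13/2 ≈ 6.500
  cycle 1 → 0 → 1: weight = 13, length = 2, mean = 13/2 ≈ 6.500
Minimum mean = 2.000, attained e.g. along the cycle 0 → 0 with weight 2 and length 1. So λ(A) = 2/1 = 2.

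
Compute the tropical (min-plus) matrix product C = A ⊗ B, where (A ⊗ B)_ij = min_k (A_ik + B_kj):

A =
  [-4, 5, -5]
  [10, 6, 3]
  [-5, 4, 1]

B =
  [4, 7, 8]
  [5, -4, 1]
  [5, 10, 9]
A ⊗ B =
  [0, 1, 4]
  [8, 2, 7]
  [-1, 0, 3]

Apply the min-plus product entry-by-entry:
  C[0][0] = min over k of (A[0][0] + B[0][0] = -4 + 4 = 0, A[0][1] + B[1][0] = 5 + 5 = 10, A[0][2] + B[2][0] = -5 + 5 = 0) = 0 (attained at k = 0)
  C[0][1] = min over k of (A[0][0] + B[0][1] = -4 + 7 = 3, A[0][1] + B[1][1] = 5 + -4 = 1, A[0][2] + B[2][1] = -5 + 10 = 5) = 1 (attained at k = 1)
  C[0][2] = min over k of (A[0][0] + B[0][2] = -4 + 8 = 4, A[0][1] + B[1][2] = 5 + 1 = 6, A[0][2] + B[2][2] = -5 + 9 = 4) = 4 (attained at k = 0)
  C[1][0] = min over k of (A[1][0] + B[0][0] = 10 + 4 = 14, A[1][1] + B[1][0] = 6 + 5 = 11, A[1][2] + B[2][0] = 3 + 5 = 8) = 8 (attained at k = 2)
  C[1][1] = min over k of (A[1][0] + B[0][1] = 10 + 7 = 17, A[1][1] + B[1][1] = 6 + -4 = 2, A[1][2] + B[2][1] = 3 + 10 = 13) = 2 (attained at k = 1)
  C[1][2] = min over k of (A[1][0] + B[0][2] = 10 + 8 = 18, A[1][1] + B[1][2] = 6 + 1 = 7, A[1][2] + B[2][2] = 3 + 9 = 12) = 7 (attained at k = 1)
  C[2][0] = min over k of (A[2][0] + B[0][0] = -5 + 4 = -1, A[2][1] + B[1][0] = 4 + 5 = 9, A[2][2] + B[2][0] = 1 + 5 = 6) = -1 (attained at k = 0)
  C[2][1] = min over k of (A[2][0] + B[0][1] = -5 + 7 = 2, A[2][1] + B[1][1] = 4 + -4 = 0, A[2][2] + B[2][1] = 1 + 10 = 11) = 0 (attained at k = 1)
  C[2][2] = min over k of (A[2][0] + B[0][2] = -5 + 8 = 3, A[2][1] + B[1][2] = 4 + 1 = 5, A[2][2] + B[2][2] = 1 + 9 = 10) = 3 (attained at k = 0)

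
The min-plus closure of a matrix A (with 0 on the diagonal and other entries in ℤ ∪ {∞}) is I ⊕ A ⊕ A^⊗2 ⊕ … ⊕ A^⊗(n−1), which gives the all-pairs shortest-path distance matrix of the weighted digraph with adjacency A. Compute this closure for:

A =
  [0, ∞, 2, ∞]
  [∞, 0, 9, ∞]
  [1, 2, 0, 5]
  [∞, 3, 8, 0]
Closure =
  [0, 4, 2, 7]
  [10, 0, 9, 14]
  [1, 2, 0, 5]
  [9, 3, 8, 0]

This is the Floyd-Warshall all-pairs shortest-path computation. For each intermediate vertex k = 0, 1, …, 3, update dist[i][j] ← min(dist[i][j], dist[i][k] + dist[k][j]). The final matrix gives, for each (i, j), the minimum total weight of any directed path from i to j (possibly empty when i = j).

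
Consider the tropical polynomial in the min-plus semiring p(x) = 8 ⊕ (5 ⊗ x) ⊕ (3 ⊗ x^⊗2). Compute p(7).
p(7) = 8

A tropical monomial a ⊗ x^⊗i evaluates to a + i · x. Evaluating each term at x = 7:
  Term 0 contributes 8 + 0 · 7 = 8
  Term 1 contributes 5 + 1 · 7 = 12
  Term 2 contributes 3 + 2 · 7 = 17
p(7) = ⊕ of these = min[8, 12, 17] = 8.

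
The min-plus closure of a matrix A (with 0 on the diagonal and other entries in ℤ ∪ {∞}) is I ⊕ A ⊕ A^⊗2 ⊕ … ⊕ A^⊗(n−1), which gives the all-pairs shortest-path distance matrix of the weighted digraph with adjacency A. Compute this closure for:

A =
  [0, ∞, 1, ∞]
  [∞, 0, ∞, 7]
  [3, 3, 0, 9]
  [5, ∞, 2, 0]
Closure =
  [0, 4, 1, 10]
  [12, 0, 9, 7]
  [3, 3, 0, 9]
  [5, 5, 2, 0]

This is the Floyd-Warshall all-pairs shortest-path computation. For each intermediate vertex k = 0, 1, …, 3, update dist[i][j] ← min(dist[i][j], dist[i][k] + dist[k][j]). The final matrix gives, for each (i, j), the minimum total weight of any directed path from i to j (possibly empty when i = j).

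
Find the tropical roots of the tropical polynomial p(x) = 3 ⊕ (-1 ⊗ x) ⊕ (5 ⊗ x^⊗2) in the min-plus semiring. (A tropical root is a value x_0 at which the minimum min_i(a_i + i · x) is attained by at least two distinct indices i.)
Roots: {-6, 4}

Each tropical root is a break point of the lower envelope of the lines y = a_i + i · x (there are 3 lines, with slopes 0, 1, ..., 2). Only the lines that attain the minimum somewhere contribute to roots; other lines are dominated. Here the surviving (envelope) indices are i = 2, i = 1, i = 0.
Intersections between consecutive envelope lines give the roots: for adjacent envelope indices i < j the intersection is x = (a_i − a_j) / (j − i). Reading off the sorted break points: {-6, 4}.
Verification: at each break x_0, at least two indices attain the minimum of min_i(a_i + i · x_0).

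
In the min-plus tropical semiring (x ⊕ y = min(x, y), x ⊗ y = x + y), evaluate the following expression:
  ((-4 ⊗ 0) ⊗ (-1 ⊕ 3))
((-4 ⊗ 0) ⊗ (-1 ⊕ 3)) = -5

Expand innermost to outermost. Recall ⊕ takes the minimum of its arguments and ⊗ takes their sum. Working out the expression ((-4 ⊗ 0) ⊗ (-1 ⊕ 3)) gives -5.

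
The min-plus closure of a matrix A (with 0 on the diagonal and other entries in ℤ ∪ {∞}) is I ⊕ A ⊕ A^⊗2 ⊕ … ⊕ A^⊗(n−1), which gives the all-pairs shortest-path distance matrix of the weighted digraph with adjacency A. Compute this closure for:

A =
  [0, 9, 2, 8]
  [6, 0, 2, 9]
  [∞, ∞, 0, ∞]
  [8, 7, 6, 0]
Closure =
  [0, 9, 2, 8]
  [6, 0, 2, 9]
  [∞, ∞, 0, ∞]
  [8, 7, 6, 0]

This is the Floyd-Warshall all-pairs shortest-path computation. For each intermediate vertex k = 0, 1, …, 3, update dist[i][j] ← min(dist[i][j], dist[i][k] + dist[k][j]). The final matrix gives, for each (i, j), the minimum total weight of any directed path from i to j (possibly empty when i = j).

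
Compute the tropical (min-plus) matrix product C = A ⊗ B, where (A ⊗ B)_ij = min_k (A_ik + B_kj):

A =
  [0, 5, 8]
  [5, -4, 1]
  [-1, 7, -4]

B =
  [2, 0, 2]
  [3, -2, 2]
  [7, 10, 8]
A ⊗ B =
  [2, 0, 2]
  [-1, -6, -2]
  [1, -1, 1]

Apply the min-plus product entry-by-entry:
  C[0][0] = min over k of (A[0][0] + B[0][0] = 0 + 2 = 2, A[0][1] + B[1][0] = 5 + 3 = 8, A[0][2] + B[2][0] = 8 + 7 = 15) = 2 (attained at k = 0)
  C[0][1] = min over k of (A[0][0] + B[0][1] = 0 + 0 = 0, A[0][1] + B[1][1] = 5 + -2 = 3, A[0][2] + B[2][1] = 8 + 10 = 18) = 0 (attained at k = 0)
  C[0][2] = min over k of (A[0][0] + B[0][2] = 0 + 2 = 2, A[0][1] + B[1][2] = 5 + 2 = 7, A[0][2] + B[2][2] = 8 + 8 = 16) = 2 (attained at k = 0)
  C[1][0] = min over k of (A[1][0] + B[0][0] = 5 + 2 = 7, A[1][1] + B[1][0] = -4 + 3 = -1, A[1][2] + B[2][0] = 1 + 7 = 8) = -1 (attained at k = 1)
  C[1][1] = min over k of (A[1][0] + B[0][1] = 5 + 0 = 5, A[1][1] + B[1][1] = -4 + -2 = -6, A[1][2] + B[2][1] = 1 + 10 = 11) = -6 (attained at k = 1)
  C[1][2] = min over k of (A[1][0] + B[0][2] = 5 + 2 = 7, A[1][1] + B[1][2] = -4 + 2 = -2, A[1][2] + B[2][2] = 1 + 8 = 9) = -2 (attained at k = 1)
  C[2][0] = min over k of (A[2][0] + B[0][0] = -1 + 2 = 1, A[2][1] + B[1][0] = 7 + 3 = 10, A[2][2] + B[2][0] = -4 + 7 = 3) = 1 (attained at k = 0)
  C[2][1] = min over k of (A[2][0] + B[0][1] = -1 + 0 = -1, A[2][1] + B[1][1] = 7 + -2 = 5, A[2][2] + B[2][1] = -4 + 10 = 6) = -1 (attained at k = 0)
  C[2][2] = min over k of (A[2][0] + B[0][2] = -1 + 2 = 1, A[2][1] + B[1][2] = 7 + 2 = 9, A[2][2] + B[2][2] = -4 + 8 = 4) = 1 (attained at k = 0)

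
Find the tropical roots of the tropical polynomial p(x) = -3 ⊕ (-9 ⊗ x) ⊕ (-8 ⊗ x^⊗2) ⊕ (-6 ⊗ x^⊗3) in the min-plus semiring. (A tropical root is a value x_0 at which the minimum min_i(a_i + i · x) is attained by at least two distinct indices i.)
Roots: {-2, -1, 6}

Each tropical root is a break point of the lower envelope of the lines y = a_i + i · x (there are 4 lines, with slopes 0, 1, ..., 3). Only the lines that attain the minimum somewhere contribute to roots; other lines are dominated. Here the surviving (envelope) indices are i = 3, i = 2, i = 1, i = 0.
Intersections between consecutive envelope lines give the roots: for adjacent envelope indices i < j the intersection is x = (a_i − a_j) / (j − i). Reading off the sorted break points: {-2, -1, 6}.
Verification: at each break x_0, at least two indices attain the minimum of min_i(a_i + i · x_0).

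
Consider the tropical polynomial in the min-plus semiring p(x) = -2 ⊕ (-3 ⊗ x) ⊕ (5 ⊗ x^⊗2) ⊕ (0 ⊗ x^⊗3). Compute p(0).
p(0) = -3

A tropical monomial a ⊗ x^⊗i evaluates to a + i · x. Evaluating each term at x = 0:
  Term 0 contributes -2 + 0 · 0 = -2
  Term 1 contributes -3 + 1 · 0 = -3
  Term 2 contributes 5 + 2 · 0 = 5
  Term 3 contributes 0 + 3 · 0 = 0
p(0) = ⊕ of these = min[-2, -3, 5, 0] = -3.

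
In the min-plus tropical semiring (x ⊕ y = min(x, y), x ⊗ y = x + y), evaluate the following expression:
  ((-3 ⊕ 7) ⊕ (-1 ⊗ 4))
((-3 ⊕ 7) ⊕ (-1 ⊗ 4)) = -3

Expand innermost to outermost. Recall ⊕ takes the minimum of its arguments and ⊗ takes their sum. Working out the expression ((-3 ⊕ 7) ⊕ (-1 ⊗ 4)) gives -3.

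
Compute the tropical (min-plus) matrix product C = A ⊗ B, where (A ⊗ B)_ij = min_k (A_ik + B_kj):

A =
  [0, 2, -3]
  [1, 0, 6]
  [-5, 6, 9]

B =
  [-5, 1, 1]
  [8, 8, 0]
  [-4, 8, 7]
A ⊗ B =
  [-7, 1, 1]
  [-4, 2, 0]
  [-10, -4, -4]

Apply the min-plus product entry-by-entry:
  C[0][0] = min over k of (A[0][0] + B[0][0] = 0 + -5 = -5, A[0][1] + B[1][0] = 2 + 8 = 10, A[0][2] + B[2][0] = -3 + -4 = -7) = -7 (attained at k = 2)
  C[0][1] = min over k of (A[0][0] + B[0][1] = 0 + 1 = 1, A[0][1] + B[1][1] = 2 + 8 = 10, A[0][2] + B[2][1] = -3 + 8 = 5) = 1 (attained at k = 0)
  C[0][2] = min over k of (A[0][0] + B[0][2] = 0 + 1 = 1, A[0][1] + B[1][2] = 2 + 0 = 2, A[0][2] + B[2][2] = -3 + 7 = 4) = 1 (attained at k = 0)
  C[1][0] = min over k of (A[1][0] + B[0][0] = 1 + -5 = -4, A[1][1] + B[1][0] = 0 + 8 = 8, A[1][2] + B[2][0] = 6 + -4 = 2) = -4 (attained at k = 0)
  C[1][1] = min over k of (A[1][0] + B[0][1] = 1 + 1 = 2, A[1][1] + B[1][1] = 0 + 8 = 8, A[1][2] + B[2][1] = 6 + 8 = 14) = 2 (attained at k = 0)
  C[1][2] = min over k of (A[1][0] + B[0][2] = 1 + 1 = 2, A[1][1] + B[1][2] = 0 + 0 = 0, A[1][2] + B[2][2] = 6 + 7 = 13) = 0 (attained at k = 1)
  C[2][0] = min over k of (A[2][0] + B[0][0] = -5 + -5 = -10, A[2][1] + B[1][0] = 6 + 8 = 14, A[2][2] + B[2][0] = 9 + -4 = 5) = -10 (attained at k = 0)
  C[2][1] = min over k of (A[2][0] + B[0][1] = -5 + 1 = -4, A[2][1] + B[1][1] = 6 + 8 = 14, A[2][2] + B[2][1] = 9 + 8 = 17) = -4 (attained at k = 0)
  C[2][2] = min over k of (A[2][0] + B[0][2] = -5 + 1 = -4, A[2][1] + B[1][2] = 6 + 0 = 6, A[2][2] + B[2][2] = 9 + 7 = 16) = -4 (attained at k = 0)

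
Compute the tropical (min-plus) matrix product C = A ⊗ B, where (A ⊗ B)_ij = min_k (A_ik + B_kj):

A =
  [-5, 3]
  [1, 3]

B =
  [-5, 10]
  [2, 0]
A ⊗ B =
  [-10, 3]
  [-4, 3]

Apply the min-plus product entry-by-entry:
  C[0][0] = min over k of (A[0][0] + B[0][0] = -5 + -5 = -10, A[0][1] + B[1][0] = 3 + 2 = 5) = -10 (attained at k = 0)
  C[0][1] = min over k of (A[0][0] + B[0][1] = -5 + 10 = 5, A[0][1] + B[1][1] = 3 + 0 = 3) = 3 (attained at k = 1)
  C[1][0] = min over k of (A[1][0] + B[0][0] = 1 + -5 = -4, A[1][1] + B[1][0] = 3 + 2 = 5) = -4 (attained at k = 0)
  C[1][1] = min over k of (A[1][0] + B[0][1] = 1 + 10 = 11, A[1][1] + B[1][1] = 3 + 0 = 3) = 3 (attained at k = 1)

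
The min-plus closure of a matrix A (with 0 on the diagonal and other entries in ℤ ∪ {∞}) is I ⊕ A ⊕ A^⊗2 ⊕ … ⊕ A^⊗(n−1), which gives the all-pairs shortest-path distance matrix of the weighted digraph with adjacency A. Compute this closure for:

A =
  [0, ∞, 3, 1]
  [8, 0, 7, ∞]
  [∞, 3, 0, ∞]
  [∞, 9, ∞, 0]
Closure =
  [0, 6, 3, 1]
  [8, 0, 7, 9]
  [11, 3, 0, 12]
  [17, 9, 16, 0]

This is the Floyd-Warshall all-pairs shortest-path computation. For each intermediate vertex k = 0, 1, …, 3, update dist[i][j] ← min(dist[i][j], dist[i][k] + dist[k][j]). The final matrix gives, for each (i, j), the minimum total weight of any directed path from i to j (possibly empty when i = j).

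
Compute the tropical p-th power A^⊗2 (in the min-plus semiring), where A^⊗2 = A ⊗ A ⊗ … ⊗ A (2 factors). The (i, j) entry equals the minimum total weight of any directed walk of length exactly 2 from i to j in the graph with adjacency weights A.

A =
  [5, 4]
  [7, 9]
A^⊗2 =
  [10, 9]
  [12, 11]

Each entry (A^⊗2)_ij equals the minimum over all length-2 walks i = v_0 → v_1 → … → v_2 = j of Σ_t A[v_t][v_{t+1}]. For example, for (i, j) = (0, 1) we minimise over 2 possible intermediate vertex sequences; the minimum is 9, attained along the walk 0 → 0 → 1.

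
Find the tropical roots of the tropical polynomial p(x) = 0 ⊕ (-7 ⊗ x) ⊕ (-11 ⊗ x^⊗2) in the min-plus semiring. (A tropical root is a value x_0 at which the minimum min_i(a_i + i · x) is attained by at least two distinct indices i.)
Roots: {4, 7}

Each tropical root is a break point of the lower envelope of the lines y = a_i + i · x (there are 3 lines, with slopes 0, 1, ..., 2). Only the lines that attain the minimum somewhere contribute to roots; other lines are dominated. Here the surviving (envelope) indices are i = 2, i = 1, i = 0.
Intersections between consecutive envelope lines give the roots: for adjacent envelope indices i < j the intersection is x = (a_i − a_j) / (j − i). Reading off the sorted break points: {4, 7}.
Verification: at each break x_0, at least two indices attain the minimum of min_i(a_i + i · x_0).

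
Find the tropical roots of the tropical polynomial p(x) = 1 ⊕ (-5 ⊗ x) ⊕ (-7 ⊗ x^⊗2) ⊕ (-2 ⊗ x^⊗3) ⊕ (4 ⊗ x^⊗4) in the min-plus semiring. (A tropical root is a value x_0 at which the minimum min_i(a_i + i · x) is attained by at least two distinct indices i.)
Roots: {-6, -5, 2, 6}

Each tropical root is a break point of the lower envelope of the lines y = a_i + i · x (there are 5 lines, with slopes 0, 1, ..., 4). Only the lines that attain the minimum somewhere contribute to roots; other lines are dominated. Here the surviving (envelope) indices are i = 4, i = 3, i = 2, i = 1, i = 0.
Intersections between consecutive envelope lines give the roots: for adjacent envelope indices i < j the intersection is x = (a_i − a_j) / (j − i). Reading off the sorted break points: {-6, -5, 2, 6}.
Verification: at each break x_0, at least two indices attain the minimum of min_i(a_i + i · x_0).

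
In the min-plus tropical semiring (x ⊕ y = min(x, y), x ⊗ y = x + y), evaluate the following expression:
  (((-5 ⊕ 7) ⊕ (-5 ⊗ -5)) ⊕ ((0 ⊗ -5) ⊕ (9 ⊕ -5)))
(((-5 ⊕ 7) ⊕ (-5 ⊗ -5)) ⊕ ((0 ⊗ -5) ⊕ (9 ⊕ -5))) = -10

Expand innermost to outermost. Recall ⊕ takes the minimum of its arguments and ⊗ takes their sum. Working out the expression (((-5 ⊕ 7) ⊕ (-5 ⊗ -5)) ⊕ ((0 ⊗ -5) ⊕ (9 ⊕ -5))) gives -10.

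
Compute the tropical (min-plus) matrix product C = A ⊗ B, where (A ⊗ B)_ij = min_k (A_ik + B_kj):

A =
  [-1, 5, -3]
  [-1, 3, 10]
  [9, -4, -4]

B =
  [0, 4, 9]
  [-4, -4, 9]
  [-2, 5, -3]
A ⊗ B =
  [-5, 1, -6]
  [-1, -1, 7]
  [-8, -8, -7]

Apply the min-plus product entry-by-entry:
  C[0][0] = min over k of (A[0][0] + B[0][0] = -1 + 0 = -1, A[0][1] + B[1][0] = 5 + -4 = 1, A[0][2] + B[2][0] = -3 + -2 = -5) = -5 (attained at k = 2)
  C[0][1] = min over k of (A[0][0] + B[0][1] = -1 + 4 = 3, A[0][1] + B[1][1] = 5 + -4 = 1, A[0][2] + B[2][1] = -3 + 5 = 2) = 1 (attained at k = 1)
  C[0][2] = min over k of (A[0][0] + B[0][2] = -1 + 9 = 8, A[0][1] + B[1][2] = 5 + 9 = 14, A[0][2] + B[2][2] = -3 + -3 = -6) = -6 (attained at k = 2)
  C[1][0] = min over k of (A[1][0] + B[0][0] = -1 + 0 = -1, A[1][1] + B[1][0] = 3 + -4 = -1, A[1][2] + B[2][0] = 10 + -2 = 8) = -1 (attained at k = 0)
  C[1][1] = min over k of (A[1][0] + B[0][1] = -1 + 4 = 3, A[1][1] + B[1][1] = 3 + -4 = -1, A[1][2] + B[2][1] = 10 + 5 = 15) = -1 (attained at k = 1)
  C[1][2] = min over k of (A[1][0] + B[0][2] = -1 + 9 = 8, A[1][1] + B[1][2] = 3 + 9 = 12, A[1][2] + B[2][2] = 10 + -3 = 7) = 7 (attained at k = 2)
  C[2][0] = min over k of (A[2][0] + B[0][0] = 9 + 0 = 9, A[2][1] + B[1][0] = -4 + -4 = -8, A[2][2] + B[2][0] = -4 + -2 = -6) = -8 (attained at k = 1)
  C[2][1] = min over k of (A[2][0] + B[0][1] = 9 + 4 = 13, A[2][1] + B[1][1] = -4 + -4 = -8, A[2][2] + B[2][1] = -4 + 5 = 1) = -8 (attained at k = 1)
  C[2][2] = min over k of (A[2][0] + B[0][2] = 9 + 9 = 18, A[2][1] + B[1][2] = -4 + 9 = 5, A[2][2] + B[2][2] = -4 + -3 = -7) = -7 (attained at k = 2)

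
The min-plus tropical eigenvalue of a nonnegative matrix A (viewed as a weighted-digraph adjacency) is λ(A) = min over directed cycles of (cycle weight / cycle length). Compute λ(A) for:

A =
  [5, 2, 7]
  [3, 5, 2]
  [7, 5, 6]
λ(A) = 5/2

Enumerate directed cycles and compute their means (weight / length). Sample:
  cycle 0 → 0: weight = 5, length = 1, mean = 5/1 ≈ 5.000
  cycle 1 → 1: weight = 5, length = 1, mean = 5/1 ≈ 5.000
  cycle 2 → 2: weight = 6, length = 1, mean = 6/1 ≈ 6.000
  cycle 0 → 1 → 0: weight = 5, length = 2, mean = 5/2 ≈ 2.500
  cycle 0 → 2 → 0: weight = 14, length = 2, mean = 14/2 ≈ 7.000
  cycle 1 → 0 → 1: weight = 5, length = 2, mean = 5/2 ≈ 2.500
Minimum mean = 2.500, attained e.g. along the cycle 0 → 1 → 0 with weight 5 and length 2. So λ(A) = 5/2 = 5/2.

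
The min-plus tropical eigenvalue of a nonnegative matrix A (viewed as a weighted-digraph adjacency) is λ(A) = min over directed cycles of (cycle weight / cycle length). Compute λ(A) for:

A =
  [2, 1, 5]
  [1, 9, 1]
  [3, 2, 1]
λ(A) = 1

Enumerate directed cycles and compute their means (weight / length). Sample:
  cycle 0 → 0: weight = 2, length = 1, mean = 2/1 ≈ 2.000
  cycle 1 → 1: weight = 9, length = 1, mean = 9/1 ≈ 9.000
  cycle 2 → 2: weight = 1, length = 1, mean = 1/1 ≈ 1.000
  cycle 0 → 1 → 0: weight = 2, length = 2, mean = 2/2 ≈ 1.000
  cycle 0 → 2 → 0: weight = 8, length = 2, mean = 8/2 ≈ 4.000
  cycle 1 → 0 → 1: weight = 2, length = 2, mean = 2/2 ≈ 1.000
Minimum mean = 1.000, attained e.g. along the cycle 2 → 2 with weight 1 and length 1. So λ(A) = 1/1 = 1.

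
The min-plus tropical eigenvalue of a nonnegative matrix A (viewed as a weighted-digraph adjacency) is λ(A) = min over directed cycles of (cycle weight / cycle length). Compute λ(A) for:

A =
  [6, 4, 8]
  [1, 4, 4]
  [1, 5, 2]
λ(A) = 2

Enumerate directed cycles and compute their means (weight / length). Sample:
  cycle 0 → 0: weight = 6, length = 1, mean = 6/1 ≈ 6.000
  cycle 1 → 1: weight = 4, length = 1, mean = 4/1 ≈ 4.000
  cycle 2 → 2: weight = 2, length = 1, mean = 2/1 ≈ 2.000
  cycle 0 → 1 → 0: weight = 5, length = 2, mean = 5/2 ≈ 2.500
  cycle 0 → 2 → 0: weight = 9, length = 2, mean = 9/2 ≈ 4.500
  cycle 1 → 0 → 1: weight = 5, length = 2, mean = 5/2 ≈ 2.500
Minimum mean = 2.000, attained e.g. along the cycle 2 → 2 with weight 2 and length 1. So λ(A) = 2/1 = 2.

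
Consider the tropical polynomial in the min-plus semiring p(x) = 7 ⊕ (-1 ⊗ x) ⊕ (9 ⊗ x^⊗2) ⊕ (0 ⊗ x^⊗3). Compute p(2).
p(2) = 1

A tropical monomial a ⊗ x^⊗i evaluates to a + i · x. Evaluating each term at x = 2:
  Term 0 contributes 7 + 0 · 2 = 7
  Term 1 contributes -1 + 1 · 2 = 1
  Term 2 contributes 9 + 2 · 2 = 13
  Term 3 contributes 0 + 3 · 2 = 6
p(2) = ⊕ of these = min[7, 1, 13, 6] = 1.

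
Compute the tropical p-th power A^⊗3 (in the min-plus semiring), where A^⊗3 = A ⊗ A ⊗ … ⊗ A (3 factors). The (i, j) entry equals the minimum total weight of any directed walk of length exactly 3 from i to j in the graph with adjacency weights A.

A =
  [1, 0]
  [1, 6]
A^⊗3 =
  [2, 1]
  [2, 2]

Each entry (A^⊗3)_ij equals the minimum over all length-3 walks i = v_0 → v_1 → … → v_3 = j of Σ_t A[v_t][v_{t+1}]. For example, for (i, j) = (0, 1) we minimise over 4 possible intermediate vertex sequences; the minimum is 1, attained along the walk 0 → 1 → 0 → 1.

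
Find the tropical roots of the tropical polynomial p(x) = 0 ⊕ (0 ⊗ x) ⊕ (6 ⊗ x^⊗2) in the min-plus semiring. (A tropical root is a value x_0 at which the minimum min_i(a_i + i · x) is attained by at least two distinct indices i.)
Roots: {-6, 0}

Each tropical root is a break point of the lower envelope of the lines y = a_i + i · x (there are 3 lines, with slopes 0, 1, ..., 2). Only the lines that attain the minimum somewhere contribute to roots; other lines are dominated. Here the surviving (envelope) indices are i = 2, i = 1, i = 0.
Intersections between consecutive envelope lines give the roots: for adjacent envelope indices i < j the intersection is x = (a_i − a_j) / (j − i). Reading off the sorted break points: {-6, 0}.
Verification: at each break x_0, at least two indices attain the minimum of min_i(a_i + i · x_0).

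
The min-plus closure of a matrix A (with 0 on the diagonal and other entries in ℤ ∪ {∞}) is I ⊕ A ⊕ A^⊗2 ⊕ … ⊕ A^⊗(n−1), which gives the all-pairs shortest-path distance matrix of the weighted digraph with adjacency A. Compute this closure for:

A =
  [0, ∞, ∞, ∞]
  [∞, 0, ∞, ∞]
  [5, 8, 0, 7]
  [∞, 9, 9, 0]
Closure =
  [0, ∞, ∞, ∞]
  [∞, 0, ∞, ∞]
  [5, 8, 0, 7]
  [14, 9, 9, 0]

This is the Floyd-Warshall all-pairs shortest-path computation. For each intermediate vertex k = 0, 1, …, 3, update dist[i][j] ← min(dist[i][j], dist[i][k] + dist[k][j]). The final matrix gives, for each (i, j), the minimum total weight of any directed path from i to j (possibly empty when i = j).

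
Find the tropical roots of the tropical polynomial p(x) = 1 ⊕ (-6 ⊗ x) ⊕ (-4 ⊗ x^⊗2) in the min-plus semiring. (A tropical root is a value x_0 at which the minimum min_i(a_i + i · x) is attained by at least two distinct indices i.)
Roots: {-2, 7}

Each tropical root is a break point of the lower envelope of the lines y = a_i + i · x (there are 3 lines, with slopes 0, 1, ..., 2). Only the lines that attain the minimum somewhere contribute to roots; other lines are dominated. Here the surviving (envelope) indices are i = 2, i = 1, i = 0.
Intersections between consecutive envelope lines give the roots: for adjacent envelope indices i < j the intersection is x = (a_i − a_j) / (j − i). Reading off the sorted break points: {-2, 7}.
Verification: at each break x_0, at least two indices attain the minimum of min_i(a_i + i · x_0).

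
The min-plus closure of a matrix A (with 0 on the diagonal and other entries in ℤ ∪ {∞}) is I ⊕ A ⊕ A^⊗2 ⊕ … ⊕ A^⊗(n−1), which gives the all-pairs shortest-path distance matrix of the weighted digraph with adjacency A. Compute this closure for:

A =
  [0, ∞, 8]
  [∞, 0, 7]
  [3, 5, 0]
Closure =
  [0, 13, 8]
  [10, 0, 7]
  [3, 5, 0]

This is the Floyd-Warshall all-pairs shortest-path computation. For each intermediate vertex k = 0, 1, …, 2, update dist[i][j] ← min(dist[i][j], dist[i][k] + dist[k][j]). The final matrix gives, for each (i, j), the minimum total weight of any directed path from i to j (possibly empty when i = j).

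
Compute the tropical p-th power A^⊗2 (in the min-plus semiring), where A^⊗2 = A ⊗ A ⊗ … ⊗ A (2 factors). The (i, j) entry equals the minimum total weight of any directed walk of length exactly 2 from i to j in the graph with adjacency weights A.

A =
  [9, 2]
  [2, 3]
A^⊗2 =
  [4, 5]
  [5, 4]

Each entry (A^⊗2)_ij equals the minimum over all length-2 walks i = v_0 → v_1 → … → v_2 = j of Σ_t A[v_t][v_{t+1}]. For example, for (i, j) = (0, 1) we minimise over 2 possible intermediate vertex sequences; the minimum is 5, attained along the walk 0 → 1 → 1.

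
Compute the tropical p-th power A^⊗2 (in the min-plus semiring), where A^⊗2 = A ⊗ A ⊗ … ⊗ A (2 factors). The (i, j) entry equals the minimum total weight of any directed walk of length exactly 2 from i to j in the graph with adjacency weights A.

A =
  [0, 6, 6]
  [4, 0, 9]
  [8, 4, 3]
A^⊗2 =
  [0, 6, 6]
  [4, 0, 9]
  [8, 4, 6]

Each entry (A^⊗2)_ij equals the minimum over all length-2 walks i = v_0 → v_1 → … → v_2 = j of Σ_t A[v_t][v_{t+1}]. For example, for (i, j) = (0, 2) we minimise over 3 possible intermediate vertex sequences; the minimum is 6, attained along the walk 0 → 0 → 2.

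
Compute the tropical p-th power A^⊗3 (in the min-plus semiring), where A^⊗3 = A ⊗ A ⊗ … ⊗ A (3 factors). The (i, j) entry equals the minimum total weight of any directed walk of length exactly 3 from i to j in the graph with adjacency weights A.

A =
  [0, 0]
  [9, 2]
A^⊗3 =
  [0, 0]
  [9, 6]

Each entry (A^⊗3)_ij equals the minimum over all length-3 walks i = v_0 → v_1 → … → v_3 = j of Σ_t A[v_t][v_{t+1}]. For example, for (i, j) = (0, 1) we minimise over 4 possible intermediate vertex sequences; the minimum is 0, attained along the walk 0 → 0 → 0 → 1.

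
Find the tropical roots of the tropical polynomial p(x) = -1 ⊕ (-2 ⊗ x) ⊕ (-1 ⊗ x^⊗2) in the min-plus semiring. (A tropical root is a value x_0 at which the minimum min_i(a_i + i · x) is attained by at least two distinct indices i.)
Roots: {-1, 1}

Each tropical root is a break point of the lower envelope of the lines y = a_i + i · x (there are 3 lines, with slopes 0, 1, ..., 2). Only the lines that attain the minimum somewhere contribute to roots; other lines are dominated. Here the surviving (envelope) indices are i = 2, i = 1, i = 0.
Intersections between consecutive envelope lines give the roots: for adjacent envelope indices i < j the intersection is x = (a_i − a_j) / (j − i). Reading off the sorted break points: {-1, 1}.
Verification: at each break x_0, at least two indices attain the minimum of min_i(a_i + i · x_0).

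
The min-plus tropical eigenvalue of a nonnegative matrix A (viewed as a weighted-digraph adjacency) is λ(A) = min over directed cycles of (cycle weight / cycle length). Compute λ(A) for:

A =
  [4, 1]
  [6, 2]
λ(A) = 2

Enumerate directed cycles and compute their means (weight / length). Sample:
  cycle 0 → 0: weight = 4, length = 1, mean = 4/1 ≈ 4.000
  cycle 1 → 1: weight = 2, length = 1, mean = 2/1 ≈ 2.000
  cycle 0 → 1 → 0: weight = 7, length = 2, mean = 7/2 ≈ 3.500
  cycle 1 → 0 → 1: weight = 7, length = 2, mean = 7/2 ≈ 3.500
Minimum mean = 2.000, attained e.g. along the cycle 1 → 1 with weight 2 and length 1. So λ(A) = 2/1 = 2.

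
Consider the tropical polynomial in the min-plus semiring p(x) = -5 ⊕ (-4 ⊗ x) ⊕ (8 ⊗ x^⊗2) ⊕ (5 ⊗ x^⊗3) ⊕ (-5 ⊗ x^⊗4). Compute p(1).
p(1) = -5

A tropical monomial a ⊗ x^⊗i evaluates to a + i · x. Evaluating each term at x = 1:
  Term 0 contributes -5 + 0 · 1 = -5
  Term 1 contributes -4 + 1 · 1 = -3
  Term 2 contributes 8 + 2 · 1 = 10
  Term 3 contributes 5 + 3 · 1 = 8
  Term 4 contributes -5 + 4 · 1 = -1
p(1) = ⊕ of these = min[-5, -3, 10, 8, -1] = -5.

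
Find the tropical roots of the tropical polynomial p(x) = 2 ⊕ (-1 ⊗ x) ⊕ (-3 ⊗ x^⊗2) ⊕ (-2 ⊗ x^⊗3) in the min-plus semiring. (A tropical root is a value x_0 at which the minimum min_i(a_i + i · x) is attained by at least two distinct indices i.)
Roots: {-1, 2, 3}

Each tropical root is a break point of the lower envelope of the lines y = a_i + i · x (there are 4 lines, with slopes 0, 1, ..., 3). Only the lines that attain the minimum somewhere contribute to roots; other lines are dominated. Here the surviving (envelope) indices are i = 3, i = 2, i = 1, i = 0.
Intersections between consecutive envelope lines give the roots: for adjacent envelope indices i < j the intersection is x = (a_i − a_j) / (j − i). Reading off the sorted break points: {-1, 2, 3}.
Verification: at each break x_0, at least two indices attain the minimum of min_i(a_i + i · x_0).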